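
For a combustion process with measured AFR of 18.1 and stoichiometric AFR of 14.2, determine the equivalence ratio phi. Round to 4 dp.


phi = AFR_stoich / AFR_actual
phi = 14.2 / 18.1 = 0.7845


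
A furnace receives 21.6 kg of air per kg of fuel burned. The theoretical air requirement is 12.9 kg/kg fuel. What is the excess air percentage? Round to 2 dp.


Excess air = actual - stoichiometric = 21.6 - 12.9 = 8.70 kg/kg fuel
Excess air % = (excess / stoich) * 100 = (8.70 / 12.9) * 100 = 67.44%


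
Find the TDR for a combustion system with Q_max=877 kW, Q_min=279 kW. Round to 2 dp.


TDR = Q_max / Q_min
TDR = 877 / 279 = 3.14


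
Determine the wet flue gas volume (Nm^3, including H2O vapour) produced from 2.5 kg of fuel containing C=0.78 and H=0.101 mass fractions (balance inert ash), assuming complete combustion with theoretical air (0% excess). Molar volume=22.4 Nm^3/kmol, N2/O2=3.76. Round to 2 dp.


Per kg fuel: CO2 = (C/12 kmol)*22.4 = (0.78/12)*22.4 = 1.45600 Nm^3
Per kg fuel: H2O = (H/2 kmol)*22.4 = (0.101/2)*22.4 = 1.13120 Nm^3
O2 needed per kg fuel = C/12 + H/4 = 0.78/12 + 0.101/4 = 0.09025000 kmol
Per kg fuel: N2 = O2*3.76*22.4 = 0.09025000*3.76*22.4 = 7.60122 Nm^3
Total per kg = 1.45600 + 1.13120 + 7.60122 = 10.18842 Nm^3
Total = 10.18842 * 2.5 = 25.47 Nm^3


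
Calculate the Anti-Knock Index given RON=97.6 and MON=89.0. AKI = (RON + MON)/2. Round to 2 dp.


AKI = (RON + MON) / 2
AKI = (97.6 + 89.0) / 2
AKI = 186.6 / 2 = 93.30


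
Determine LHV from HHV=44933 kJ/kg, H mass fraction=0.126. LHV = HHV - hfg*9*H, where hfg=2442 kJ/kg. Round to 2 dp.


LHV = HHV - hfg * 9 * H
Water correction = 2442 * 9 * 0.126 = 2769.228 kJ/kg
LHV = 44933 - 2769.228 = 42163.77 kJ/kg


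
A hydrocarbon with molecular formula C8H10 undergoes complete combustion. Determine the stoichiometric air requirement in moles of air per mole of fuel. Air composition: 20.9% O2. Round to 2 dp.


Balanced combustion: C8H10 + 10.5 O2 -> 8 CO2 + 5 H2O
O2 needed = C + H/4 = 8 + 10/4 = 10.50 moles
Air moles = O2 / 0.209 = 10.50 / 0.209 = 50.24 moles air


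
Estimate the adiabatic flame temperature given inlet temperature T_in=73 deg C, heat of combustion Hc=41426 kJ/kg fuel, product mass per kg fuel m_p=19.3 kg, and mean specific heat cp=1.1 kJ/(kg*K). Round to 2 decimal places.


T_ad = T_in + Hc / (m_p * cp)
Denominator = 19.3 * 1.1 = 21.2300
Temperature rise = 41426 / 21.2300 = 1951.30 K
T_ad = 73 + 1951.30 = 2024.30 deg C


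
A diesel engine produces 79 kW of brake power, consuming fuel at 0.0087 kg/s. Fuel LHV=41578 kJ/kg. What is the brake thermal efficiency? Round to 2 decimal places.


eta_BTE = (BP / (mf * LHV)) * 100
Denominator = 0.0087 * 41578 = 361.7286 kW
eta_BTE = (79 / 361.7286) * 100 = 21.84%


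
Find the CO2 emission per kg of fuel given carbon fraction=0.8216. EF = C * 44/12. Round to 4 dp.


EF = C_frac * (M_CO2 / M_C)
EF = 0.8216 * (44/12)
EF = 0.8216 * 3.666667 = 3.0125 kg_CO2/kg_fuel


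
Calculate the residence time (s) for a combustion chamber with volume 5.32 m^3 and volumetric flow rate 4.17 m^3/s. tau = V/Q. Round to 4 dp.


tau = V / Q_flow
tau = 5.32 / 4.17 = 1.2758 s


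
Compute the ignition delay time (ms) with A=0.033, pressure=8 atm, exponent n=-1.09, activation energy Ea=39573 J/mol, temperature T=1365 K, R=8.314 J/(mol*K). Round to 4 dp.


tau = A * P^n * exp(Ea/(R*T))
P^n = 8^(-1.09) = 0.10366494
Ea/(R*T) = 39573/(8.314*1365) = 3.487035
exp(Ea/(R*T)) = 32.688881
tau = 0.033 * 0.10366494 * 32.688881 = 0.1118 ms


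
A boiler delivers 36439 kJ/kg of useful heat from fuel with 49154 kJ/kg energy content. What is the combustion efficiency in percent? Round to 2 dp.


Efficiency = (Q_useful / Q_fuel) * 100
Efficiency = (36439 / 49154) * 100
Efficiency = 0.7413 * 100 = 74.13%


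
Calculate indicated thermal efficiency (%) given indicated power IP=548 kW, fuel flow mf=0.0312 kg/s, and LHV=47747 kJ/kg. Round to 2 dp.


eta_ith = (IP / (mf * LHV)) * 100
Denominator = 0.0312 * 47747 = 1489.7064 kW
eta_ith = (548 / 1489.7064) * 100 = 36.79%


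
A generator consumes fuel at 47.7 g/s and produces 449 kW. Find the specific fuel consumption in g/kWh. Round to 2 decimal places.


SFC = (mf / BP) * 3600
Rate = 47.7 / 449 = 0.106236 g/(s*kW)
SFC = 0.106236 * 3600 = 382.45 g/kWh


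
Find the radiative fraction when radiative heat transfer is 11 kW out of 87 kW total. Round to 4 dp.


f_rad = Q_rad / Q_total
f_rad = 11 / 87 = 0.1264


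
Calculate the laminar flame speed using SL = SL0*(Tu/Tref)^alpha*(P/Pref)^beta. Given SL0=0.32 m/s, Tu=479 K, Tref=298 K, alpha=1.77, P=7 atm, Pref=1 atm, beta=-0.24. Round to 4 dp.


SL = SL0 * (Tu/Tref)^alpha * (P/Pref)^beta
T ratio = 479/298 = 1.60738255
(T ratio)^alpha = 1.60738255^1.77 = 2.316493
(P/Pref)^beta = 7^(-0.24) = 0.626869
SL = 0.32 * 2.316493 * 0.626869 = 0.4647 m/s


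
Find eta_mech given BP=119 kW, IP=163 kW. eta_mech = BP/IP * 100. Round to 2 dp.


eta_mech = (BP / IP) * 100
Ratio = 119 / 163 = 0.7301
eta_mech = 0.7301 * 100 = 73.01%


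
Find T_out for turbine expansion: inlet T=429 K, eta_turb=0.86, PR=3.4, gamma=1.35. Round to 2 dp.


T_out = T_in * (1 - eta * (1 - PR^(-(gamma-1)/gamma)))
Exponent = -(1.35-1)/1.35 = -0.25925926
PR^exp = 3.4^(-0.25925926) = 0.72813041
Factor = 1 - 0.86*(1 - 0.72813041) = 0.76619215
T_out = 429 * 0.76619215 = 328.70 K


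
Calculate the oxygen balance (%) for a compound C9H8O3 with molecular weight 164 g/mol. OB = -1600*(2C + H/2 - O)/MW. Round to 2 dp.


OB = -1600 * (2C + H/2 - O) / MW
Inner = 2*9 + 8/2 - 3 = 19.00
OB = -1600 * 19.00 / 164 = -185.37%


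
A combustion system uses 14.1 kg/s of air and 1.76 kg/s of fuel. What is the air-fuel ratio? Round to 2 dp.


AFR = m_air / m_fuel
AFR = 14.1 / 1.76 = 8.01


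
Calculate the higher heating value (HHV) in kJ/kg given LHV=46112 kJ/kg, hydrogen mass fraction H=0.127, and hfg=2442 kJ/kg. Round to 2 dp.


HHV = LHV + hfg * 9 * H
Water addition = 2442 * 9 * 0.127 = 2791.206 kJ/kg
HHV = 46112 + 2791.206 = 48903.21 kJ/kg


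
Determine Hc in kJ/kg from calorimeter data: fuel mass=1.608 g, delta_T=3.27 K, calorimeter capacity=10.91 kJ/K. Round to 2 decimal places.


Hc = C_cal * delta_T / m_fuel
Q_released = 10.91 * 3.27 = 35.6757 kJ
m_fuel = 1.608 g = 1.608/1000 kg = 0.001608 kg
Hc = 35.6757 / 0.001608 = 22186.38 kJ/kg


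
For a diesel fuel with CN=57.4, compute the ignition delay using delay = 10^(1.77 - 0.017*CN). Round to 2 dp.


delay = 10^(1.77 - 0.017*CN)
Exponent = 1.77 - 0.017*57.4 = 0.7942
delay = 10^0.7942 = 6.23 ms


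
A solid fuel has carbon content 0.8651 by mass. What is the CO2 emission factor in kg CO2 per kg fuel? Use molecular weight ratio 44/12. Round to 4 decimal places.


EF = C_frac * (M_CO2 / M_C)
EF = 0.8651 * (44/12)
EF = 0.8651 * 3.666667 = 3.1720 kg_CO2/kg_fuel


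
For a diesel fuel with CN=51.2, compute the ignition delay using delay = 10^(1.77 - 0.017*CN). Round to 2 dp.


delay = 10^(1.77 - 0.017*CN)
Exponent = 1.77 - 0.017*51.2 = 0.8996
delay = 10^0.8996 = 7.94 ms


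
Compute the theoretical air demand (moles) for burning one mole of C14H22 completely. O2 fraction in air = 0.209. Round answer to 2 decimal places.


Balanced combustion: C14H22 + 19.5 O2 -> 14 CO2 + 11 H2O
O2 needed = C + H/4 = 14 + 22/4 = 19.50 moles
Air moles = O2 / 0.209 = 19.50 / 0.209 = 93.30 moles air


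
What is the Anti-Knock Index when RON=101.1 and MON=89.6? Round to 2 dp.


AKI = (RON + MON) / 2
AKI = (101.1 + 89.6) / 2
AKI = 190.7 / 2 = 95.35


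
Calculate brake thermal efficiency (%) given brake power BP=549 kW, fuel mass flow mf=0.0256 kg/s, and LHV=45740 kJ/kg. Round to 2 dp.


eta_BTE = (BP / (mf * LHV)) * 100
Denominator = 0.0256 * 45740 = 1170.9440 kW
eta_BTE = (549 / 1170.9440) * 100 = 46.89%


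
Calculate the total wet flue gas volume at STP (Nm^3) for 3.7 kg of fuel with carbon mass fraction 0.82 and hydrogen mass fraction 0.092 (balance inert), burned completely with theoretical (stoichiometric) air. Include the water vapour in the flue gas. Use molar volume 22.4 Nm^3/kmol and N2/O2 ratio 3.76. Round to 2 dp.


Per kg fuel: CO2 = (C/12 kmol)*22.4 = (0.82/12)*22.4 = 1.53067 Nm^3
Per kg fuel: H2O = (H/2 kmol)*22.4 = (0.092/2)*22.4 = 1.03040 Nm^3
O2 needed per kg fuel = C/12 + H/4 = 0.82/12 + 0.092/4 = 0.09133333 kmol
Per kg fuel: N2 = O2*3.76*22.4 = 0.09133333*3.76*22.4 = 7.69246 Nm^3
Total per kg = 1.53067 + 1.03040 + 7.69246 = 10.25353 Nm^3
Total = 10.25353 * 3.7 = 37.94 Nm^3


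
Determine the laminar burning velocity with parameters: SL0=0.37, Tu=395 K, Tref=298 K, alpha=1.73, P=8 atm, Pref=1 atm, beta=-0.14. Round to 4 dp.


SL = SL0 * (Tu/Tref)^alpha * (P/Pref)^beta
T ratio = 395/298 = 1.32550336
(T ratio)^alpha = 1.32550336^1.73 = 1.628242
(P/Pref)^beta = 8^(-0.14) = 0.747425
SL = 0.37 * 1.628242 * 0.747425 = 0.4503 m/s


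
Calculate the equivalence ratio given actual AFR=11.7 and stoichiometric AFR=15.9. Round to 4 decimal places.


phi = AFR_stoich / AFR_actual
phi = 15.9 / 11.7 = 1.3590


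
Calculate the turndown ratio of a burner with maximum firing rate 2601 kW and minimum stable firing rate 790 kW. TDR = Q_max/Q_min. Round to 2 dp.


TDR = Q_max / Q_min
TDR = 2601 / 790 = 3.29


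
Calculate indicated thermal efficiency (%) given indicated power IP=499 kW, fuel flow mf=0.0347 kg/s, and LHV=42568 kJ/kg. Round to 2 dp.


eta_ith = (IP / (mf * LHV)) * 100
Denominator = 0.0347 * 42568 = 1477.1096 kW
eta_ith = (499 / 1477.1096) * 100 = 33.78%


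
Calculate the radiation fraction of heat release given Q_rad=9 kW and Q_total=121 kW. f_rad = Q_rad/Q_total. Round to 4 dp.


f_rad = Q_rad / Q_total
f_rad = 9 / 121 = 0.0744


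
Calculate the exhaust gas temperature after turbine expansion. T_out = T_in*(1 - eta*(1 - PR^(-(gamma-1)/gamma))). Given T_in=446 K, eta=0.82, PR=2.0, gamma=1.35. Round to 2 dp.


T_out = T_in * (1 - eta * (1 - PR^(-(gamma-1)/gamma)))
Exponent = -(1.35-1)/1.35 = -0.25925926
PR^exp = 2.0^(-0.25925926) = 0.83551680
Factor = 1 - 0.82*(1 - 0.83551680) = 0.86512378
T_out = 446 * 0.86512378 = 385.85 K


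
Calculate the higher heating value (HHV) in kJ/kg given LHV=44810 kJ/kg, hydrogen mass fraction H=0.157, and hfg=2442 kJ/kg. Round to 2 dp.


HHV = LHV + hfg * 9 * H
Water addition = 2442 * 9 * 0.157 = 3450.546 kJ/kg
HHV = 44810 + 3450.546 = 48260.55 kJ/kg


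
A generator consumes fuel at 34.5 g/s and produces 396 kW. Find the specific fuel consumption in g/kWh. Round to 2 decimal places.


SFC = (mf / BP) * 3600
Rate = 34.5 / 396 = 0.087121 g/(s*kW)
SFC = 0.087121 * 3600 = 313.64 g/kWh


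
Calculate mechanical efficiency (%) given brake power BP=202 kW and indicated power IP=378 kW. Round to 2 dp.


eta_mech = (BP / IP) * 100
Ratio = 202 / 378 = 0.5344
eta_mech = 0.5344 * 100 = 53.44%


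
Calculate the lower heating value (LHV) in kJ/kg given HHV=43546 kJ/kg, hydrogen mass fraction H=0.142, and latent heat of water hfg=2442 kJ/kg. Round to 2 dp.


LHV = HHV - hfg * 9 * H
Water correction = 2442 * 9 * 0.142 = 3120.876 kJ/kg
LHV = 43546 - 3120.876 = 40425.12 kJ/kg


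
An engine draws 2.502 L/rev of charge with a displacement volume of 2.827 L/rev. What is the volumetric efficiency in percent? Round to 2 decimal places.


eta_v = (V_actual / V_disp) * 100
Ratio = 2.502 / 2.827 = 0.8850
eta_v = 0.8850 * 100 = 88.50%


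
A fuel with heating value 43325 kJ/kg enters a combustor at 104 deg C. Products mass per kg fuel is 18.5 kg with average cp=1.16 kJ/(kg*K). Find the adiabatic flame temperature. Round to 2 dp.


T_ad = T_in + Hc / (m_p * cp)
Denominator = 18.5 * 1.16 = 21.4600
Temperature rise = 43325 / 21.4600 = 2018.87 K
T_ad = 104 + 2018.87 = 2122.87 deg C


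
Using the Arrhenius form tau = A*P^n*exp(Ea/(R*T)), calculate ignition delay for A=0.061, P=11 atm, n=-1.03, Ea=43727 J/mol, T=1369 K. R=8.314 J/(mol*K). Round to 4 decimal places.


tau = A * P^n * exp(Ea/(R*T))
P^n = 11^(-1.03) = 0.08459906
Ea/(R*T) = 43727/(8.314*1369) = 3.841813
exp(Ea/(R*T)) = 46.609899
tau = 0.061 * 0.08459906 * 46.609899 = 0.2405 ms


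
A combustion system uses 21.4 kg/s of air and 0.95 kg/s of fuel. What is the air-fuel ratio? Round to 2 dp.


AFR = m_air / m_fuel
AFR = 21.4 / 0.95 = 22.53


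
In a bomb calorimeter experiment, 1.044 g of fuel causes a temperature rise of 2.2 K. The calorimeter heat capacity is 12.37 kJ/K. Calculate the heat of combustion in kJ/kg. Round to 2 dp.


Hc = C_cal * delta_T / m_fuel
Q_released = 12.37 * 2.2 = 27.2140 kJ
m_fuel = 1.044 g = 1.044/1000 kg = 0.001044 kg
Hc = 27.2140 / 0.001044 = 26067.05 kJ/kg


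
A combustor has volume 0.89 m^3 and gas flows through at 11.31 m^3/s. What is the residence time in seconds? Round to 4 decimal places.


tau = V / Q_flow
tau = 0.89 / 11.31 = 0.0787 s


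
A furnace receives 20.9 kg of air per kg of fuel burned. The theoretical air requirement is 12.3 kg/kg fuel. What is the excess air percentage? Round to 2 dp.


Excess air = actual - stoichiometric = 20.9 - 12.3 = 8.60 kg/kg fuel
Excess air % = (excess / stoich) * 100 = (8.60 / 12.3) * 100 = 69.92%


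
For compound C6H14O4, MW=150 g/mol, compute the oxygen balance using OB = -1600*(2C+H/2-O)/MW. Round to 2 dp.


OB = -1600 * (2C + H/2 - O) / MW
Inner = 2*6 + 14/2 - 4 = 15.00
OB = -1600 * 15.00 / 150 = -160.00%


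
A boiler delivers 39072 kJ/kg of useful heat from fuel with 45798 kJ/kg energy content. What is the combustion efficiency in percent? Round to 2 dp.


Efficiency = (Q_useful / Q_fuel) * 100
Efficiency = (39072 / 45798) * 100
Efficiency = 0.8531 * 100 = 85.31%


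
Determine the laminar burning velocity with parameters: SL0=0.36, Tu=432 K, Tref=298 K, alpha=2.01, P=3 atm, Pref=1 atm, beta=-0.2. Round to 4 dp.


SL = SL0 * (Tu/Tref)^alpha * (P/Pref)^beta
T ratio = 432/298 = 1.44966443
(T ratio)^alpha = 1.44966443^2.01 = 2.109345
(P/Pref)^beta = 3^(-0.2) = 0.802742
SL = 0.36 * 2.109345 * 0.802742 = 0.6096 m/s


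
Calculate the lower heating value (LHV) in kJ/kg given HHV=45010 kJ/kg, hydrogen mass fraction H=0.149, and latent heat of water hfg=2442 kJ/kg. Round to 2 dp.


LHV = HHV - hfg * 9 * H
Water correction = 2442 * 9 * 0.149 = 3274.722 kJ/kg
LHV = 45010 - 3274.722 = 41735.28 kJ/kg


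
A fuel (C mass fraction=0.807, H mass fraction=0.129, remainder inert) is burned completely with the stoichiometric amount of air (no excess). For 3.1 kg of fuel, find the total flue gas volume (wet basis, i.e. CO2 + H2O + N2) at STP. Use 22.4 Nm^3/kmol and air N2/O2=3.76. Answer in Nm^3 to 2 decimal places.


Per kg fuel: CO2 = (C/12 kmol)*22.4 = (0.807/12)*22.4 = 1.50640 Nm^3
Per kg fuel: H2O = (H/2 kmol)*22.4 = (0.129/2)*22.4 = 1.44480 Nm^3
O2 needed per kg fuel = C/12 + H/4 = 0.807/12 + 0.129/4 = 0.09950000 kmol
Per kg fuel: N2 = O2*3.76*22.4 = 0.09950000*3.76*22.4 = 8.38029 Nm^3
Total per kg = 1.50640 + 1.44480 + 8.38029 = 11.33149 Nm^3
Total = 11.33149 * 3.1 = 35.13 Nm^3


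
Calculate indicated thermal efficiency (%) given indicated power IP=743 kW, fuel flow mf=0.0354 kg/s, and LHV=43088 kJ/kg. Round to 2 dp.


eta_ith = (IP / (mf * LHV)) * 100
Denominator = 0.0354 * 43088 = 1525.3152 kW
eta_ith = (743 / 1525.3152) * 100 = 48.71%


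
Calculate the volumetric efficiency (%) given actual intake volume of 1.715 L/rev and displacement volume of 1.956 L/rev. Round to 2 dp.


eta_v = (V_actual / V_disp) * 100
Ratio = 1.715 / 1.956 = 0.8768
eta_v = 0.8768 * 100 = 87.68%


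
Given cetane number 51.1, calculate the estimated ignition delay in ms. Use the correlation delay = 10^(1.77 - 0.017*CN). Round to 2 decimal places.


delay = 10^(1.77 - 0.017*CN)
Exponent = 1.77 - 0.017*51.1 = 0.9013
delay = 10^0.9013 = 7.97 ms


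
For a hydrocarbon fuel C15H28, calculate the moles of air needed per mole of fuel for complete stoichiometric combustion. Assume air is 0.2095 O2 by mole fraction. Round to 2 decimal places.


Balanced combustion: C15H28 + 22 O2 -> 15 CO2 + 14 H2O
O2 needed = C + H/4 = 15 + 28/4 = 22.00 moles
Air moles = O2 / 0.2095 = 22.00 / 0.2095 = 105.01 moles air


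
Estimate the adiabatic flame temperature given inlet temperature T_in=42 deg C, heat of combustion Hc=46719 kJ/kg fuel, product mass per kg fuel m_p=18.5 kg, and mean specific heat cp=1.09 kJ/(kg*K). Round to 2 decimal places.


T_ad = T_in + Hc / (m_p * cp)
Denominator = 18.5 * 1.09 = 20.1650
Temperature rise = 46719 / 20.1650 = 2316.84 K
T_ad = 42 + 2316.84 = 2358.84 deg C


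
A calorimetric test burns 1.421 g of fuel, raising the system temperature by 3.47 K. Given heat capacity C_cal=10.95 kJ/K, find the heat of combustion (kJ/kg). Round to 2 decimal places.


Hc = C_cal * delta_T / m_fuel
Q_released = 10.95 * 3.47 = 37.9965 kJ
m_fuel = 1.421 g = 1.421/1000 kg = 0.001421 kg
Hc = 37.9965 / 0.001421 = 26739.27 kJ/kg


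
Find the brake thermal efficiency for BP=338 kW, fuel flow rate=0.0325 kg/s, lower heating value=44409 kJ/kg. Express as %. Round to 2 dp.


eta_BTE = (BP / (mf * LHV)) * 100
Denominator = 0.0325 * 44409 = 1443.2925 kW
eta_BTE = (338 / 1443.2925) * 100 = 23.42%


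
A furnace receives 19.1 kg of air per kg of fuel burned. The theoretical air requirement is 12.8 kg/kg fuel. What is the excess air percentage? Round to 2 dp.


Excess air = actual - stoichiometric = 19.1 - 12.8 = 6.30 kg/kg fuel
Excess air % = (excess / stoich) * 100 = (6.30 / 12.8) * 100 = 49.22%


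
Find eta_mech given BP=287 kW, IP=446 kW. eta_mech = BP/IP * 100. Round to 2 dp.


eta_mech = (BP / IP) * 100
Ratio = 287 / 446 = 0.6435
eta_mech = 0.6435 * 100 = 64.35%


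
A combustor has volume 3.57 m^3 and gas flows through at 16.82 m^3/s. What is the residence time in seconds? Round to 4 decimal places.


tau = V / Q_flow
tau = 3.57 / 16.82 = 0.2122 s


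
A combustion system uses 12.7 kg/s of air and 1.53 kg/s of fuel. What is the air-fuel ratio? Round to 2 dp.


AFR = m_air / m_fuel
AFR = 12.7 / 1.53 = 8.30


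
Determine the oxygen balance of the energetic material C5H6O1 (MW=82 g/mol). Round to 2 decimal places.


OB = -1600 * (2C + H/2 - O) / MW
Inner = 2*5 + 6/2 - 1 = 12.00
OB = -1600 * 12.00 / 82 = -234.15%


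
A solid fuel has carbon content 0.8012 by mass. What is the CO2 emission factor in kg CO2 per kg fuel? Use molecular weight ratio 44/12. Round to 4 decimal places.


EF = C_frac * (M_CO2 / M_C)
EF = 0.8012 * (44/12)
EF = 0.8012 * 3.666667 = 2.9377 kg_CO2/kg_fuel


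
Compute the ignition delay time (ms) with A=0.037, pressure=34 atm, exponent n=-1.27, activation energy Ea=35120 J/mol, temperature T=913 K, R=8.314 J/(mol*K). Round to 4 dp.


tau = A * P^n * exp(Ea/(R*T))
P^n = 34^(-1.27) = 0.01135068
Ea/(R*T) = 35120/(8.314*913) = 4.626725
exp(Ea/(R*T)) = 102.178904
tau = 0.037 * 0.01135068 * 102.178904 = 0.0429 ms


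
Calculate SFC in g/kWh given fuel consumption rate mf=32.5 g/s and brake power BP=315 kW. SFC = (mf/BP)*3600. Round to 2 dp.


SFC = (mf / BP) * 3600
Rate = 32.5 / 315 = 0.103175 g/(s*kW)
SFC = 0.103175 * 3600 = 371.43 g/kWh


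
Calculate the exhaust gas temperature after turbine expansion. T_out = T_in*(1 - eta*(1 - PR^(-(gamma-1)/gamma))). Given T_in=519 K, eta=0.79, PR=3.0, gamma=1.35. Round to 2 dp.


T_out = T_in * (1 - eta * (1 - PR^(-(gamma-1)/gamma)))
Exponent = -(1.35-1)/1.35 = -0.25925926
PR^exp = 3.0^(-0.25925926) = 0.75214556
Factor = 1 - 0.79*(1 - 0.75214556) = 0.80419499
T_out = 519 * 0.80419499 = 417.38 K


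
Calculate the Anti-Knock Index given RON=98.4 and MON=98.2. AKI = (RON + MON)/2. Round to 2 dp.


AKI = (RON + MON) / 2
AKI = (98.4 + 98.2) / 2
AKI = 196.6 / 2 = 98.30


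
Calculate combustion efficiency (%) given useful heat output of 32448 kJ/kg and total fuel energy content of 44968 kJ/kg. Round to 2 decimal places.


Efficiency = (Q_useful / Q_fuel) * 100
Efficiency = (32448 / 44968) * 100
Efficiency = 0.7216 * 100 = 72.16%


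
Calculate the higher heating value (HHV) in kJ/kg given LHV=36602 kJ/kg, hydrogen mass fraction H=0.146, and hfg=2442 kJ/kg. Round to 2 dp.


HHV = LHV + hfg * 9 * H
Water addition = 2442 * 9 * 0.146 = 3208.788 kJ/kg
HHV = 36602 + 3208.788 = 39810.79 kJ/kg


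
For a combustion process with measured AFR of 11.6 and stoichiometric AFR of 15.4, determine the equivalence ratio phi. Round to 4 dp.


phi = AFR_stoich / AFR_actual
phi = 15.4 / 11.6 = 1.3276


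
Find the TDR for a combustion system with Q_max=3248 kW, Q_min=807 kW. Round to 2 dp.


TDR = Q_max / Q_min
TDR = 3248 / 807 = 4.02


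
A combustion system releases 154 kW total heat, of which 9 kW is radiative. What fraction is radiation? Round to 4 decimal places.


f_rad = Q_rad / Q_total
f_rad = 9 / 154 = 0.0584


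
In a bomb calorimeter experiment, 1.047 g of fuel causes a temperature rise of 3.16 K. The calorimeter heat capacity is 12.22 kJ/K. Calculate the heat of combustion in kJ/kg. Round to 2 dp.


Hc = C_cal * delta_T / m_fuel
Q_released = 12.22 * 3.16 = 38.6152 kJ
m_fuel = 1.047 g = 1.047/1000 kg = 0.001047 kg
Hc = 38.6152 / 0.001047 = 36881.76 kJ/kg


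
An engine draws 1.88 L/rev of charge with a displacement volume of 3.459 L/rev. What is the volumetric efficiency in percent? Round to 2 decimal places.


eta_v = (V_actual / V_disp) * 100
Ratio = 1.88 / 3.459 = 0.5435
eta_v = 0.5435 * 100 = 54.35%


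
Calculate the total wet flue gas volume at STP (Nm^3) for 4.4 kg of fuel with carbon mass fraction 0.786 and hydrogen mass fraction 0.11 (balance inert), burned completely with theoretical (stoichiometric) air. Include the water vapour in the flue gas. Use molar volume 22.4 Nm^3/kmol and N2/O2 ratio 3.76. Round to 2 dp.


Per kg fuel: CO2 = (C/12 kmol)*22.4 = (0.786/12)*22.4 = 1.46720 Nm^3
Per kg fuel: H2O = (H/2 kmol)*22.4 = (0.11/2)*22.4 = 1.23200 Nm^3
O2 needed per kg fuel = C/12 + H/4 = 0.786/12 + 0.11/4 = 0.09300000 kmol
Per kg fuel: N2 = O2*3.76*22.4 = 0.09300000*3.76*22.4 = 7.83283 Nm^3
Total per kg = 1.46720 + 1.23200 + 7.83283 = 10.53203 Nm^3
Total = 10.53203 * 4.4 = 46.34 Nm^3


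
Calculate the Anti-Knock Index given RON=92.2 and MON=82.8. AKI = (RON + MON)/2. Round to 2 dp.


AKI = (RON + MON) / 2
AKI = (92.2 + 82.8) / 2
AKI = 175.0 / 2 = 87.50


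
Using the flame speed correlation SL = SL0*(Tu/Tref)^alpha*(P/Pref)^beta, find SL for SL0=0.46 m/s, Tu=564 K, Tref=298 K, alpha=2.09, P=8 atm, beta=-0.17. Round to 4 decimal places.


SL = SL0 * (Tu/Tref)^alpha * (P/Pref)^beta
T ratio = 564/298 = 1.89261745
(T ratio)^alpha = 1.89261745^2.09 = 3.793686
(P/Pref)^beta = 8^(-0.17) = 0.702222
SL = 0.46 * 3.793686 * 0.702222 = 1.2254 m/s


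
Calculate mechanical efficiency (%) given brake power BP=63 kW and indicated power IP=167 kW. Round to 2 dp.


eta_mech = (BP / IP) * 100
Ratio = 63 / 167 = 0.3772
eta_mech = 0.3772 * 100 = 37.72%


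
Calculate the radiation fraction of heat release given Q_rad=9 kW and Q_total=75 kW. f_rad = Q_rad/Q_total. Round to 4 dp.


f_rad = Q_rad / Q_total
f_rad = 9 / 75 = 0.1200


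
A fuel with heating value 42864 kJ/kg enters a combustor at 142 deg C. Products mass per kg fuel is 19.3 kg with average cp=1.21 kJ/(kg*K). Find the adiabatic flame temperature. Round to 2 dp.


T_ad = T_in + Hc / (m_p * cp)
Denominator = 19.3 * 1.21 = 23.3530
Temperature rise = 42864 / 23.3530 = 1835.48 K
T_ad = 142 + 1835.48 = 1977.48 deg C


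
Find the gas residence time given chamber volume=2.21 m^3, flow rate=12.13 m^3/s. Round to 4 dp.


tau = V / Q_flow
tau = 2.21 / 12.13 = 0.1822 s


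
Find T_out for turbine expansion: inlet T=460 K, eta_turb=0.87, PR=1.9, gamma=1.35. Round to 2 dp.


T_out = T_in * (1 - eta * (1 - PR^(-(gamma-1)/gamma)))
Exponent = -(1.35-1)/1.35 = -0.25925926
PR^exp = 1.9^(-0.25925926) = 0.84670193
Factor = 1 - 0.87*(1 - 0.84670193) = 0.86663068
T_out = 460 * 0.86663068 = 398.65 K


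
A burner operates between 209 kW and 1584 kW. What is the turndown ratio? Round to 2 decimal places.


TDR = Q_max / Q_min
TDR = 1584 / 209 = 7.58


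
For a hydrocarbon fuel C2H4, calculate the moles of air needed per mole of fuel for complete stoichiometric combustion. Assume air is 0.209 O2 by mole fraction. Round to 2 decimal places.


Balanced combustion: C2H4 + 3 O2 -> 2 CO2 + 2 H2O
O2 needed = C + H/4 = 2 + 4/4 = 3.00 moles
Air moles = O2 / 0.209 = 3.00 / 0.209 = 14.35 moles air


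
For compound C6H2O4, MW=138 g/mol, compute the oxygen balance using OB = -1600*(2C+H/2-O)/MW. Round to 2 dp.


OB = -1600 * (2C + H/2 - O) / MW
Inner = 2*6 + 2/2 - 4 = 9.00
OB = -1600 * 9.00 / 138 = -104.35%


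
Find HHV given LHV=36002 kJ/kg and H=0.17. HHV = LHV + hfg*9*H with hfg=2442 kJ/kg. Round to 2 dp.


HHV = LHV + hfg * 9 * H
Water addition = 2442 * 9 * 0.17 = 3736.260 kJ/kg
HHV = 36002 + 3736.260 = 39738.26 kJ/kg


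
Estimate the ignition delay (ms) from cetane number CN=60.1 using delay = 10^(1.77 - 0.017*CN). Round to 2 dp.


delay = 10^(1.77 - 0.017*CN)
Exponent = 1.77 - 0.017*60.1 = 0.7483
delay = 10^0.7483 = 5.60 ms


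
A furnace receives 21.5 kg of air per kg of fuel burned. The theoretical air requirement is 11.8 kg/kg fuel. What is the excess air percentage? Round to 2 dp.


Excess air = actual - stoichiometric = 21.5 - 11.8 = 9.70 kg/kg fuel
Excess air % = (excess / stoich) * 100 = (9.70 / 11.8) * 100 = 82.20%


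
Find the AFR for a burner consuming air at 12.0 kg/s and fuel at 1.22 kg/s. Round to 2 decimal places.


AFR = m_air / m_fuel
AFR = 12.0 / 1.22 = 9.84


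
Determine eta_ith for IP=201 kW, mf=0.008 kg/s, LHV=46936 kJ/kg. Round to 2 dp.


eta_ith = (IP / (mf * LHV)) * 100
Denominator = 0.008 * 46936 = 375.4880 kW
eta_ith = (201 / 375.4880) * 100 = 53.53%


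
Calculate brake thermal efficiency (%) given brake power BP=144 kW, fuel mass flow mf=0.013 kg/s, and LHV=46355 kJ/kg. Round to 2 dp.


eta_BTE = (BP / (mf * LHV)) * 100
Denominator = 0.013 * 46355 = 602.6150 kW
eta_BTE = (144 / 602.6150) * 100 = 23.90%


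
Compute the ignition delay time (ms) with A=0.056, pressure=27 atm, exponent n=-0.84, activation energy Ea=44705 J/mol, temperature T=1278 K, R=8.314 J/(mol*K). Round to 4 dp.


tau = A * P^n * exp(Ea/(R*T))
P^n = 27^(-0.84) = 0.06275588
Ea/(R*T) = 44705/(8.314*1278) = 4.207414
exp(Ea/(R*T)) = 67.182566
tau = 0.056 * 0.06275588 * 67.182566 = 0.2361 ms


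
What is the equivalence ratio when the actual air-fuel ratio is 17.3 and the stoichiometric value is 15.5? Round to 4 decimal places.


phi = AFR_stoich / AFR_actual
phi = 15.5 / 17.3 = 0.8960


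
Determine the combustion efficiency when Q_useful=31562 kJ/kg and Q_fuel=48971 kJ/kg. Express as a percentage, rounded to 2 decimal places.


Efficiency = (Q_useful / Q_fuel) * 100
Efficiency = (31562 / 48971) * 100
Efficiency = 0.6445 * 100 = 64.45%


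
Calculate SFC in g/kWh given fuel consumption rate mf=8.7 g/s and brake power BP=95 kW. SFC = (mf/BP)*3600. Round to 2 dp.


SFC = (mf / BP) * 3600
Rate = 8.7 / 95 = 0.091579 g/(s*kW)
SFC = 0.091579 * 3600 = 329.68 g/kWh


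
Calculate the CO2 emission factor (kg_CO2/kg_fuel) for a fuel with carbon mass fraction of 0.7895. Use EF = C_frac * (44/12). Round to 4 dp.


EF = C_frac * (M_CO2 / M_C)
EF = 0.7895 * (44/12)
EF = 0.7895 * 3.666667 = 2.8948 kg_CO2/kg_fuel


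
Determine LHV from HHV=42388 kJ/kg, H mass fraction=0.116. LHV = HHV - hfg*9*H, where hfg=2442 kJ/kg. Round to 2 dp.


LHV = HHV - hfg * 9 * H
Water correction = 2442 * 9 * 0.116 = 2549.448 kJ/kg
LHV = 42388 - 2549.448 = 39838.55 kJ/kg


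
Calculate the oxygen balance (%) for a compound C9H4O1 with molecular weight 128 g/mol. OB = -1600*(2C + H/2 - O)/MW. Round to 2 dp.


OB = -1600 * (2C + H/2 - O) / MW
Inner = 2*9 + 4/2 - 1 = 19.00
OB = -1600 * 19.00 / 128 = -237.50%


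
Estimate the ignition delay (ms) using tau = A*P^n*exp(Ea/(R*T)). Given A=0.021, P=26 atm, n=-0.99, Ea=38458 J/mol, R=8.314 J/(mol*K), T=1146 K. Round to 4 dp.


tau = A * P^n * exp(Ea/(R*T))
P^n = 26^(-0.99) = 0.03973529
Ea/(R*T) = 38458/(8.314*1146) = 4.036380
exp(Ea/(R*T)) = 56.621009
tau = 0.021 * 0.03973529 * 56.621009 = 0.0472 ms


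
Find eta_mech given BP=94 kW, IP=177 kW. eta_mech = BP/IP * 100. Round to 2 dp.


eta_mech = (BP / IP) * 100
Ratio = 94 / 177 = 0.5311
eta_mech = 0.5311 * 100 = 53.11%


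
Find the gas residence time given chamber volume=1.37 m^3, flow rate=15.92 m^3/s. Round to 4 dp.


tau = V / Q_flow
tau = 1.37 / 15.92 = 0.0861 s


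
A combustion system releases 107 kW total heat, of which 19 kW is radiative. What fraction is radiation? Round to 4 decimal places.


f_rad = Q_rad / Q_total
f_rad = 19 / 107 = 0.1776


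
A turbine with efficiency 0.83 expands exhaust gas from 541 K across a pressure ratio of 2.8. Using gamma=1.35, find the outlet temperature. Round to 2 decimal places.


T_out = T_in * (1 - eta * (1 - PR^(-(gamma-1)/gamma)))
Exponent = -(1.35-1)/1.35 = -0.25925926
PR^exp = 2.8^(-0.25925926) = 0.76572026
Factor = 1 - 0.83*(1 - 0.76572026) = 0.80554782
T_out = 541 * 0.80554782 = 435.80 K


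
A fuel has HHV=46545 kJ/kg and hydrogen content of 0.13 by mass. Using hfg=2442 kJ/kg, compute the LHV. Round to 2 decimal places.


LHV = HHV - hfg * 9 * H
Water correction = 2442 * 9 * 0.13 = 2857.140 kJ/kg
LHV = 46545 - 2857.140 = 43687.86 kJ/kg


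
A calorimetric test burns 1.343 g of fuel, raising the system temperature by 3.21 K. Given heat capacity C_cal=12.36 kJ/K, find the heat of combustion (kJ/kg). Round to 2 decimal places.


Hc = C_cal * delta_T / m_fuel
Q_released = 12.36 * 3.21 = 39.6756 kJ
m_fuel = 1.343 g = 1.343/1000 kg = 0.001343 kg
Hc = 39.6756 / 0.001343 = 29542.52 kJ/kg


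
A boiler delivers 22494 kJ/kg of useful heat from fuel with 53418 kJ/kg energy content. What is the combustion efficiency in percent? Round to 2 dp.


Efficiency = (Q_useful / Q_fuel) * 100
Efficiency = (22494 / 53418) * 100
Efficiency = 0.4211 * 100 = 42.11%


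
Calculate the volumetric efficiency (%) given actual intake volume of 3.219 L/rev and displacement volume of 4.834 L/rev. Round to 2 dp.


eta_v = (V_actual / V_disp) * 100
Ratio = 3.219 / 4.834 = 0.6659
eta_v = 0.6659 * 100 = 66.59%


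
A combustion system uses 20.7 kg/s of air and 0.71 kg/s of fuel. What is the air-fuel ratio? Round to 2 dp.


AFR = m_air / m_fuel
AFR = 20.7 / 0.71 = 29.15


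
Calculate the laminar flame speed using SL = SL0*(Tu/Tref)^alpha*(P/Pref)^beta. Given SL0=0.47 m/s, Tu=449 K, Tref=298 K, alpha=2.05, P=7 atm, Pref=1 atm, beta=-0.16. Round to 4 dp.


SL = SL0 * (Tu/Tref)^alpha * (P/Pref)^beta
T ratio = 449/298 = 1.50671141
(T ratio)^alpha = 1.50671141^2.05 = 2.317190
(P/Pref)^beta = 7^(-0.16) = 0.732461
SL = 0.47 * 2.317190 * 0.732461 = 0.7977 m/s


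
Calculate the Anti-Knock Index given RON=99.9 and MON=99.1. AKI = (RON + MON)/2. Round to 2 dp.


AKI = (RON + MON) / 2
AKI = (99.9 + 99.1) / 2
AKI = 199.0 / 2 = 99.50


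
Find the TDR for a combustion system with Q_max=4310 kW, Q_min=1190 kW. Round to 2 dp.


TDR = Q_max / Q_min
TDR = 4310 / 1190 = 3.62


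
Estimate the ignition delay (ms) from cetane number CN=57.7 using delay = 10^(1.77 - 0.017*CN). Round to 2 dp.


delay = 10^(1.77 - 0.017*CN)
Exponent = 1.77 - 0.017*57.7 = 0.7891
delay = 10^0.7891 = 6.15 ms


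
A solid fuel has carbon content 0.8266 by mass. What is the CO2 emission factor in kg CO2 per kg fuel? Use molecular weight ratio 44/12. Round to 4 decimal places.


EF = C_frac * (M_CO2 / M_C)
EF = 0.8266 * (44/12)
EF = 0.8266 * 3.666667 = 3.0309 kg_CO2/kg_fuel


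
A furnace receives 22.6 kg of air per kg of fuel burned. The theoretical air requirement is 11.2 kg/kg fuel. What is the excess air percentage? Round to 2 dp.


Excess air = actual - stoichiometric = 22.6 - 11.2 = 11.40 kg/kg fuel
Excess air % = (excess / stoich) * 100 = (11.40 / 11.2) * 100 = 101.79%


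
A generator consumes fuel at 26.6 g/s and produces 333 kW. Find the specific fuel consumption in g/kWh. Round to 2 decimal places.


SFC = (mf / BP) * 3600
Rate = 26.6 / 333 = 0.079880 g/(s*kW)
SFC = 0.079880 * 3600 = 287.57 g/kWh


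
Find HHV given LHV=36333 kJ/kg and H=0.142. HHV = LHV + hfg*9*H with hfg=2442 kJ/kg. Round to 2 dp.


HHV = LHV + hfg * 9 * H
Water addition = 2442 * 9 * 0.142 = 3120.876 kJ/kg
HHV = 36333 + 3120.876 = 39453.88 kJ/kg


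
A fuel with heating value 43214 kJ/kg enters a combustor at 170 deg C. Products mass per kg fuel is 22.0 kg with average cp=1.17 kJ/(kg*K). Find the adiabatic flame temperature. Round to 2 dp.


T_ad = T_in + Hc / (m_p * cp)
Denominator = 22.0 * 1.17 = 25.7400
Temperature rise = 43214 / 25.7400 = 1678.87 K
T_ad = 170 + 1678.87 = 1848.87 deg C


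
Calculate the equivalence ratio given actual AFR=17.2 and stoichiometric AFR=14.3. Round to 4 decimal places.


phi = AFR_stoich / AFR_actual
phi = 14.3 / 17.2 = 0.8314


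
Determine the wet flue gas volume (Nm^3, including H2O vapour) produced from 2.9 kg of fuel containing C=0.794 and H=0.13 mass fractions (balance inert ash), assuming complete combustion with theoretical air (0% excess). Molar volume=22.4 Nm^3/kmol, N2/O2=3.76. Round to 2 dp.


Per kg fuel: CO2 = (C/12 kmol)*22.4 = (0.794/12)*22.4 = 1.48213 Nm^3
Per kg fuel: H2O = (H/2 kmol)*22.4 = (0.13/2)*22.4 = 1.45600 Nm^3
O2 needed per kg fuel = C/12 + H/4 = 0.794/12 + 0.13/4 = 0.09866667 kmol
Per kg fuel: N2 = O2*3.76*22.4 = 0.09866667*3.76*22.4 = 8.31010 Nm^3
Total per kg = 1.48213 + 1.45600 + 8.31010 = 11.24823 Nm^3
Total = 11.24823 * 2.9 = 32.62 Nm^3


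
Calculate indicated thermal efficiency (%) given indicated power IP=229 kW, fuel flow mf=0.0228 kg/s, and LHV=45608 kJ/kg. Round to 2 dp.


eta_ith = (IP / (mf * LHV)) * 100
Denominator = 0.0228 * 45608 = 1039.8624 kW
eta_ith = (229 / 1039.8624) * 100 = 22.02%


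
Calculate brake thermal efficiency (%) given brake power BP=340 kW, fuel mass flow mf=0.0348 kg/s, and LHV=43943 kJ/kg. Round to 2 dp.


eta_BTE = (BP / (mf * LHV)) * 100
Denominator = 0.0348 * 43943 = 1529.2164 kW
eta_BTE = (340 / 1529.2164) * 100 = 22.23%


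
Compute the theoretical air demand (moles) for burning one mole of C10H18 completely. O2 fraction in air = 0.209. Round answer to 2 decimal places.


Balanced combustion: C10H18 + 14.5 O2 -> 10 CO2 + 9 H2O
O2 needed = C + H/4 = 10 + 18/4 = 14.50 moles
Air moles = O2 / 0.209 = 14.50 / 0.209 = 69.38 moles air


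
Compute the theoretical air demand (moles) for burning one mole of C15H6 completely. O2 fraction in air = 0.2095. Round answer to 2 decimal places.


Balanced combustion: C15H6 + 16.5 O2 -> 15 CO2 + 3 H2O
O2 needed = C + H/4 = 15 + 6/4 = 16.50 moles
Air moles = O2 / 0.2095 = 16.50 / 0.2095 = 78.76 moles air


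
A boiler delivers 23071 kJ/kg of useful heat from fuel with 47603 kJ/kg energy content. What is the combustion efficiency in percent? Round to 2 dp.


Efficiency = (Q_useful / Q_fuel) * 100
Efficiency = (23071 / 47603) * 100
Efficiency = 0.4847 * 100 = 48.47%


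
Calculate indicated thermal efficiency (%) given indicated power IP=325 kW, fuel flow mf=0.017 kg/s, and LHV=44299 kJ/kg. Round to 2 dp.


eta_ith = (IP / (mf * LHV)) * 100
Denominator = 0.017 * 44299 = 753.0830 kW
eta_ith = (325 / 753.0830) * 100 = 43.16%


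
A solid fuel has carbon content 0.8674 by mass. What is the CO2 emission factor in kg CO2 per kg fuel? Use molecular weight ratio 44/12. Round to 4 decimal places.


EF = C_frac * (M_CO2 / M_C)
EF = 0.8674 * (44/12)
EF = 0.8674 * 3.666667 = 3.1805 kg_CO2/kg_fuel


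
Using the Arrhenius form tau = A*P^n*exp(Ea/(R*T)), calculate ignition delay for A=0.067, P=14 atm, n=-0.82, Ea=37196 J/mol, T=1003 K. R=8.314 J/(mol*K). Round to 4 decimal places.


tau = A * P^n * exp(Ea/(R*T))
P^n = 14^(-0.82) = 0.11486164
Ea/(R*T) = 37196/(8.314*1003) = 4.460518
exp(Ea/(R*T)) = 86.532312
tau = 0.067 * 0.11486164 * 86.532312 = 0.6659 ms


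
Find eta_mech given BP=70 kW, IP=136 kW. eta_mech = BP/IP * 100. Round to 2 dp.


eta_mech = (BP / IP) * 100
Ratio = 70 / 136 = 0.5147
eta_mech = 0.5147 * 100 = 51.47%


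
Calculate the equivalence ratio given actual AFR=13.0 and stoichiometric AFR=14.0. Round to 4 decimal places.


phi = AFR_stoich / AFR_actual
phi = 14.0 / 13.0 = 1.0769


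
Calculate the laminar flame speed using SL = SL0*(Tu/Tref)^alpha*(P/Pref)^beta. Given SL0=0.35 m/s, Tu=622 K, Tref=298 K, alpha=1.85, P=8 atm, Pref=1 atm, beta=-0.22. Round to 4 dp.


SL = SL0 * (Tu/Tref)^alpha * (P/Pref)^beta
T ratio = 622/298 = 2.08724832
(T ratio)^alpha = 2.08724832^1.85 = 3.901325
(P/Pref)^beta = 8^(-0.22) = 0.632878
SL = 0.35 * 3.901325 * 0.632878 = 0.8642 m/s


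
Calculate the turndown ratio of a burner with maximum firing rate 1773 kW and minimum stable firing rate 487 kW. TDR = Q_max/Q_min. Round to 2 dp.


TDR = Q_max / Q_min
TDR = 1773 / 487 = 3.64


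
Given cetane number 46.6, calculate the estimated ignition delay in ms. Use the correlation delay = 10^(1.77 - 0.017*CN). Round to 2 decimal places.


delay = 10^(1.77 - 0.017*CN)
Exponent = 1.77 - 0.017*46.6 = 0.9778
delay = 10^0.9778 = 9.50 ms


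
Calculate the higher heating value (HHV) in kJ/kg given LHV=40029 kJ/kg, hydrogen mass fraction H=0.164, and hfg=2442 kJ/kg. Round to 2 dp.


HHV = LHV + hfg * 9 * H
Water addition = 2442 * 9 * 0.164 = 3604.392 kJ/kg
HHV = 40029 + 3604.392 = 43633.39 kJ/kg


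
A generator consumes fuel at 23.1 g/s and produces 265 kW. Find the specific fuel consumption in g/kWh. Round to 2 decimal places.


SFC = (mf / BP) * 3600
Rate = 23.1 / 265 = 0.087170 g/(s*kW)
SFC = 0.087170 * 3600 = 313.81 g/kWh


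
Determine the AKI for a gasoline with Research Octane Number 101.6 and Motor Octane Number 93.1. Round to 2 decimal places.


AKI = (RON + MON) / 2
AKI = (101.6 + 93.1) / 2
AKI = 194.7 / 2 = 97.35


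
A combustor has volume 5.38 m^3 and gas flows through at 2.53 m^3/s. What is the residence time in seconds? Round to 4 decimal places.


tau = V / Q_flow
tau = 5.38 / 2.53 = 2.1265 s


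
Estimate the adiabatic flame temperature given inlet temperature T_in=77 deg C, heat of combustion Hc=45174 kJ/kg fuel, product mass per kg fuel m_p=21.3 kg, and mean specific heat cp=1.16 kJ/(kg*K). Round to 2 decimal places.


T_ad = T_in + Hc / (m_p * cp)
Denominator = 21.3 * 1.16 = 24.7080
Temperature rise = 45174 / 24.7080 = 1828.31 K
T_ad = 77 + 1828.31 = 1905.31 deg C


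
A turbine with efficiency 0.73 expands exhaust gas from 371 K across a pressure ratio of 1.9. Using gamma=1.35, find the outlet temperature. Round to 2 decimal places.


T_out = T_in * (1 - eta * (1 - PR^(-(gamma-1)/gamma)))
Exponent = -(1.35-1)/1.35 = -0.25925926
PR^exp = 1.9^(-0.25925926) = 0.84670193
Factor = 1 - 0.73*(1 - 0.84670193) = 0.88809241
T_out = 371 * 0.88809241 = 329.48 K


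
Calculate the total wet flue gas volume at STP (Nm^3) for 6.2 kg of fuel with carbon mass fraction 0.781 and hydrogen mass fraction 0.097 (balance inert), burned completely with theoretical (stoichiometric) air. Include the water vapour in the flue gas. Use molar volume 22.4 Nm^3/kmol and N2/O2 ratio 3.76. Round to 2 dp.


Per kg fuel: CO2 = (C/12 kmol)*22.4 = (0.781/12)*22.4 = 1.45787 Nm^3
Per kg fuel: H2O = (H/2 kmol)*22.4 = (0.097/2)*22.4 = 1.08640 Nm^3
O2 needed per kg fuel = C/12 + H/4 = 0.781/12 + 0.097/4 = 0.08933333 kmol
Per kg fuel: N2 = O2*3.76*22.4 = 0.08933333*3.76*22.4 = 7.52401 Nm^3
Total per kg = 1.45787 + 1.08640 + 7.52401 = 10.06828 Nm^3
Total = 10.06828 * 6.2 = 62.42 Nm^3


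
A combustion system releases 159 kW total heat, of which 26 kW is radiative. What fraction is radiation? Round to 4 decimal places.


f_rad = Q_rad / Q_total
f_rad = 26 / 159 = 0.1635


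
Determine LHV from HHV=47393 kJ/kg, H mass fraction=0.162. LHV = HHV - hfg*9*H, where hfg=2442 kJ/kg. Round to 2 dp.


LHV = HHV - hfg * 9 * H
Water correction = 2442 * 9 * 0.162 = 3560.436 kJ/kg
LHV = 47393 - 3560.436 = 43832.56 kJ/kg
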